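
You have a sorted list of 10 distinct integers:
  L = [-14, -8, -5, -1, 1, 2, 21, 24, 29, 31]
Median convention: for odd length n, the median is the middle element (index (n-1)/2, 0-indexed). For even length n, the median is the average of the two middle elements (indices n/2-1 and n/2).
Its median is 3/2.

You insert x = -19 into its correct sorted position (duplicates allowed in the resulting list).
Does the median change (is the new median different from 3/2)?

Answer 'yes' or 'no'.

Answer: yes

Derivation:
Old median = 3/2
Insert x = -19
New median = 1
Changed? yes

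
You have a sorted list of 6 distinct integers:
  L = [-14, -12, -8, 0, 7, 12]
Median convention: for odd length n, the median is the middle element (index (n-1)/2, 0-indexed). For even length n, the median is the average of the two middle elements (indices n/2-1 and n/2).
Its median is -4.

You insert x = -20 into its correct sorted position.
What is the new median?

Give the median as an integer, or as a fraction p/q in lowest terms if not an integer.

Answer: -8

Derivation:
Old list (sorted, length 6): [-14, -12, -8, 0, 7, 12]
Old median = -4
Insert x = -20
Old length even (6). Middle pair: indices 2,3 = -8,0.
New length odd (7). New median = single middle element.
x = -20: 0 elements are < x, 6 elements are > x.
New sorted list: [-20, -14, -12, -8, 0, 7, 12]
New median = -8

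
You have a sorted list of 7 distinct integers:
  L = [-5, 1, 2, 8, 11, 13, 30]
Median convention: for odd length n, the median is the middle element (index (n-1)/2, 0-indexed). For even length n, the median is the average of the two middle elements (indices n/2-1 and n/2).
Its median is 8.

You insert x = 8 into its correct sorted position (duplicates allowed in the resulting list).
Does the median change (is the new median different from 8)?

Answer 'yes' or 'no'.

Old median = 8
Insert x = 8
New median = 8
Changed? no

Answer: no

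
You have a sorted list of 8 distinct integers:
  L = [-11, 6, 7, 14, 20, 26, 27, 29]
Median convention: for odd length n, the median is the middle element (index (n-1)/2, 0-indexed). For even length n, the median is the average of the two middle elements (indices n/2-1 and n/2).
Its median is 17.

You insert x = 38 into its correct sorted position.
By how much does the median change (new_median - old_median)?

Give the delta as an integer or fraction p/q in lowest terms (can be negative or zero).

Answer: 3

Derivation:
Old median = 17
After inserting x = 38: new sorted = [-11, 6, 7, 14, 20, 26, 27, 29, 38]
New median = 20
Delta = 20 - 17 = 3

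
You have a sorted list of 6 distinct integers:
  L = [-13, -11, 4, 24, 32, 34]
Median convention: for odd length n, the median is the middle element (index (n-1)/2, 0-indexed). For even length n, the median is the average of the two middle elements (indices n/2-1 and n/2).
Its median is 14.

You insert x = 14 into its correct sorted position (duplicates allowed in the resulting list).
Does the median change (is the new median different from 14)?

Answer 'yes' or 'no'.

Old median = 14
Insert x = 14
New median = 14
Changed? no

Answer: no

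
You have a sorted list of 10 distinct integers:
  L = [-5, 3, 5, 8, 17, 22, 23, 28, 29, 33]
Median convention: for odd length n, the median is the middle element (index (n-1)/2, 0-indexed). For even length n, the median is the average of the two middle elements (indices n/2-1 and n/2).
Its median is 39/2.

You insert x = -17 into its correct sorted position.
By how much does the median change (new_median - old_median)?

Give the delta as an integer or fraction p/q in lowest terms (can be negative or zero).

Answer: -5/2

Derivation:
Old median = 39/2
After inserting x = -17: new sorted = [-17, -5, 3, 5, 8, 17, 22, 23, 28, 29, 33]
New median = 17
Delta = 17 - 39/2 = -5/2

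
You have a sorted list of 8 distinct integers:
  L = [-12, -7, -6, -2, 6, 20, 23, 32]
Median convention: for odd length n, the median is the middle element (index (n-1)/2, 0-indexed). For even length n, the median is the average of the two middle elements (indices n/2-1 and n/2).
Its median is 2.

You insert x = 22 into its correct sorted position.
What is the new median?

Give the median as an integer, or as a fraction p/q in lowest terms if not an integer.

Old list (sorted, length 8): [-12, -7, -6, -2, 6, 20, 23, 32]
Old median = 2
Insert x = 22
Old length even (8). Middle pair: indices 3,4 = -2,6.
New length odd (9). New median = single middle element.
x = 22: 6 elements are < x, 2 elements are > x.
New sorted list: [-12, -7, -6, -2, 6, 20, 22, 23, 32]
New median = 6

Answer: 6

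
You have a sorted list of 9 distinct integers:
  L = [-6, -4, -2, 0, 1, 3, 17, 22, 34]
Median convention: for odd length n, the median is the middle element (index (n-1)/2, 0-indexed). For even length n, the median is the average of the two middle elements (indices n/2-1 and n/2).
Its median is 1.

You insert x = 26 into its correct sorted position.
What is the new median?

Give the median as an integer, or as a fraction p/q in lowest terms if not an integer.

Old list (sorted, length 9): [-6, -4, -2, 0, 1, 3, 17, 22, 34]
Old median = 1
Insert x = 26
Old length odd (9). Middle was index 4 = 1.
New length even (10). New median = avg of two middle elements.
x = 26: 8 elements are < x, 1 elements are > x.
New sorted list: [-6, -4, -2, 0, 1, 3, 17, 22, 26, 34]
New median = 2

Answer: 2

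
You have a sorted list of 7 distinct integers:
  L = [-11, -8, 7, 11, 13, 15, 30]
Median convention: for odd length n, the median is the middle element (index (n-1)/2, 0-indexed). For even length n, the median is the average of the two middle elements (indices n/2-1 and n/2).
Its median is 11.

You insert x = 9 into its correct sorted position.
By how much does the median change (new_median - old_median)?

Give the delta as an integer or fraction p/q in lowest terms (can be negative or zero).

Answer: -1

Derivation:
Old median = 11
After inserting x = 9: new sorted = [-11, -8, 7, 9, 11, 13, 15, 30]
New median = 10
Delta = 10 - 11 = -1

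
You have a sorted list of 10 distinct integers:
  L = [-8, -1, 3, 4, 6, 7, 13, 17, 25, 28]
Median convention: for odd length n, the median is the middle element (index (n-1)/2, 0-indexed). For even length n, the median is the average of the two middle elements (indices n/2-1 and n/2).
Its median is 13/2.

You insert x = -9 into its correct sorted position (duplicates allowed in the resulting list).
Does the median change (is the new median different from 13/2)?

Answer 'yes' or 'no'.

Answer: yes

Derivation:
Old median = 13/2
Insert x = -9
New median = 6
Changed? yes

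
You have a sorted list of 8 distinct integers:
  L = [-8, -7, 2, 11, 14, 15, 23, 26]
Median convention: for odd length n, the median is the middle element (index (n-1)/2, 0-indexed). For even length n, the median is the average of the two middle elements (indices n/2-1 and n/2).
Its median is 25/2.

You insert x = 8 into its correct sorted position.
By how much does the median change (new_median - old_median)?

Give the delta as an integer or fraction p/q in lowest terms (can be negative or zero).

Old median = 25/2
After inserting x = 8: new sorted = [-8, -7, 2, 8, 11, 14, 15, 23, 26]
New median = 11
Delta = 11 - 25/2 = -3/2

Answer: -3/2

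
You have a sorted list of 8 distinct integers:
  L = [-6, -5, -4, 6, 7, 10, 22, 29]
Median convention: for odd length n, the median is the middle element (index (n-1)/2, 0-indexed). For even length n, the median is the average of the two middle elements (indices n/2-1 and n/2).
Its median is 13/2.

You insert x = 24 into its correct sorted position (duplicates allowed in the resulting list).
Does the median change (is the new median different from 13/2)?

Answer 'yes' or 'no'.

Old median = 13/2
Insert x = 24
New median = 7
Changed? yes

Answer: yes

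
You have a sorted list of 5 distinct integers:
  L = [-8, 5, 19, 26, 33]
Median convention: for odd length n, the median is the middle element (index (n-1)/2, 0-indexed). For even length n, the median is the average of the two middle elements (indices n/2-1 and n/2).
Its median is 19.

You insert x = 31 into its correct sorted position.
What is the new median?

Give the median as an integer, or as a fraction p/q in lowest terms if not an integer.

Old list (sorted, length 5): [-8, 5, 19, 26, 33]
Old median = 19
Insert x = 31
Old length odd (5). Middle was index 2 = 19.
New length even (6). New median = avg of two middle elements.
x = 31: 4 elements are < x, 1 elements are > x.
New sorted list: [-8, 5, 19, 26, 31, 33]
New median = 45/2

Answer: 45/2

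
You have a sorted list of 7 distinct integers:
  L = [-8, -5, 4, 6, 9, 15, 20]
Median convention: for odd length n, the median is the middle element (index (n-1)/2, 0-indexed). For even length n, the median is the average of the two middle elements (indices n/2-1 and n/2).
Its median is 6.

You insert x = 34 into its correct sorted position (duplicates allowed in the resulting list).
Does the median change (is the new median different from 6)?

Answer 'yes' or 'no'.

Answer: yes

Derivation:
Old median = 6
Insert x = 34
New median = 15/2
Changed? yes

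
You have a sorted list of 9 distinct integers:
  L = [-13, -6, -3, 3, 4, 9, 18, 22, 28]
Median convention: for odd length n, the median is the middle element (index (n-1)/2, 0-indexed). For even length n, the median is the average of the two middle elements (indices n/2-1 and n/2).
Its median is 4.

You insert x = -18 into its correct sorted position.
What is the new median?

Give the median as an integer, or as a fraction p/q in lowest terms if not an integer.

Old list (sorted, length 9): [-13, -6, -3, 3, 4, 9, 18, 22, 28]
Old median = 4
Insert x = -18
Old length odd (9). Middle was index 4 = 4.
New length even (10). New median = avg of two middle elements.
x = -18: 0 elements are < x, 9 elements are > x.
New sorted list: [-18, -13, -6, -3, 3, 4, 9, 18, 22, 28]
New median = 7/2

Answer: 7/2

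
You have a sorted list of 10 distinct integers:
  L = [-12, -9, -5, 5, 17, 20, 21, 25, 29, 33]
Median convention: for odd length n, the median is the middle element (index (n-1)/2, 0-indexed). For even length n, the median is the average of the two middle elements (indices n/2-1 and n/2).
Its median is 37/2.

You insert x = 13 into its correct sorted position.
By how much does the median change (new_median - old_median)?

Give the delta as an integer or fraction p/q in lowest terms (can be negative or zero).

Answer: -3/2

Derivation:
Old median = 37/2
After inserting x = 13: new sorted = [-12, -9, -5, 5, 13, 17, 20, 21, 25, 29, 33]
New median = 17
Delta = 17 - 37/2 = -3/2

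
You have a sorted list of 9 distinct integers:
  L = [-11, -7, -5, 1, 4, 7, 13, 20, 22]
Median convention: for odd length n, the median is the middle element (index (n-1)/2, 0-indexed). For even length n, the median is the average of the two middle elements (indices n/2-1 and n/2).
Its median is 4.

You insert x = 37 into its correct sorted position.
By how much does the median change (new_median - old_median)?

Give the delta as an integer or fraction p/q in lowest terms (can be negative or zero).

Answer: 3/2

Derivation:
Old median = 4
After inserting x = 37: new sorted = [-11, -7, -5, 1, 4, 7, 13, 20, 22, 37]
New median = 11/2
Delta = 11/2 - 4 = 3/2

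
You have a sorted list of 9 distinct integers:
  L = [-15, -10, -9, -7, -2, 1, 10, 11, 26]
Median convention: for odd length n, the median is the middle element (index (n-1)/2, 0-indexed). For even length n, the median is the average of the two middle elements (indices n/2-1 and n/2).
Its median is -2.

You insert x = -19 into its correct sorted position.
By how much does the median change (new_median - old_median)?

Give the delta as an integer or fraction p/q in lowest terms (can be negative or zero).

Old median = -2
After inserting x = -19: new sorted = [-19, -15, -10, -9, -7, -2, 1, 10, 11, 26]
New median = -9/2
Delta = -9/2 - -2 = -5/2

Answer: -5/2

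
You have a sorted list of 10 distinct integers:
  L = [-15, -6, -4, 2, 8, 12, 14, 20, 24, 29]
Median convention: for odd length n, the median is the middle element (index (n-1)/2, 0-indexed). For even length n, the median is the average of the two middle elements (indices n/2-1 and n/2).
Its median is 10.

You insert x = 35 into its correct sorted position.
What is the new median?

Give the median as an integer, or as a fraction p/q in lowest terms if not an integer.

Answer: 12

Derivation:
Old list (sorted, length 10): [-15, -6, -4, 2, 8, 12, 14, 20, 24, 29]
Old median = 10
Insert x = 35
Old length even (10). Middle pair: indices 4,5 = 8,12.
New length odd (11). New median = single middle element.
x = 35: 10 elements are < x, 0 elements are > x.
New sorted list: [-15, -6, -4, 2, 8, 12, 14, 20, 24, 29, 35]
New median = 12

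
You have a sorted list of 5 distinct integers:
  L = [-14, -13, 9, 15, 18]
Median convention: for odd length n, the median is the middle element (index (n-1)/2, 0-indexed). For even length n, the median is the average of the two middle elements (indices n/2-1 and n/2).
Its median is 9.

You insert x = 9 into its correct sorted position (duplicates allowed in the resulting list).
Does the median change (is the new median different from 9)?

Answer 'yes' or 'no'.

Answer: no

Derivation:
Old median = 9
Insert x = 9
New median = 9
Changed? no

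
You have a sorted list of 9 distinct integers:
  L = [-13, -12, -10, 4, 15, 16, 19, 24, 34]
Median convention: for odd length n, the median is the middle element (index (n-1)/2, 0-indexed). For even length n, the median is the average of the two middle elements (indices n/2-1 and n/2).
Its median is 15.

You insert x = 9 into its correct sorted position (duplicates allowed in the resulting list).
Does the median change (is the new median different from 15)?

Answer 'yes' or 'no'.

Answer: yes

Derivation:
Old median = 15
Insert x = 9
New median = 12
Changed? yes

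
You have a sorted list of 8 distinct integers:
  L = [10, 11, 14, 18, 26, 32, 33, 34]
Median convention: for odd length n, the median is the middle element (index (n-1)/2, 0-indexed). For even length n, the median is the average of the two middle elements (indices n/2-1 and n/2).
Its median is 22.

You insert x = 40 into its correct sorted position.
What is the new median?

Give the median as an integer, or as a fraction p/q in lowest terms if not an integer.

Answer: 26

Derivation:
Old list (sorted, length 8): [10, 11, 14, 18, 26, 32, 33, 34]
Old median = 22
Insert x = 40
Old length even (8). Middle pair: indices 3,4 = 18,26.
New length odd (9). New median = single middle element.
x = 40: 8 elements are < x, 0 elements are > x.
New sorted list: [10, 11, 14, 18, 26, 32, 33, 34, 40]
New median = 26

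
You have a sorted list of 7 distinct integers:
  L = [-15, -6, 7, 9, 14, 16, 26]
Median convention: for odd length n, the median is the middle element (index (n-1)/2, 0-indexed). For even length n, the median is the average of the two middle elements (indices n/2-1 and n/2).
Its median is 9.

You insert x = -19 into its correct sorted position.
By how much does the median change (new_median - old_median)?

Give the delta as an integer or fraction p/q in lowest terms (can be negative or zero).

Answer: -1

Derivation:
Old median = 9
After inserting x = -19: new sorted = [-19, -15, -6, 7, 9, 14, 16, 26]
New median = 8
Delta = 8 - 9 = -1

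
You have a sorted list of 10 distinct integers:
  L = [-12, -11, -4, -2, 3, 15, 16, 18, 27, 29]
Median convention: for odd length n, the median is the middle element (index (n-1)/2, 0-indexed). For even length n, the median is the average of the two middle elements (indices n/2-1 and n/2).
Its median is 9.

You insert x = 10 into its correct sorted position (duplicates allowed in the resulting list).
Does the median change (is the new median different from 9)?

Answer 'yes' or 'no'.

Answer: yes

Derivation:
Old median = 9
Insert x = 10
New median = 10
Changed? yes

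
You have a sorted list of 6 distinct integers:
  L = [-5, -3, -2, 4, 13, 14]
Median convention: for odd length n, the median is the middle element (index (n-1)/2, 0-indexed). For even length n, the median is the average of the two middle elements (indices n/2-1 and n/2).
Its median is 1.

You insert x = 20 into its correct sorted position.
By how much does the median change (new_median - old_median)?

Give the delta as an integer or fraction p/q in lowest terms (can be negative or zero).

Answer: 3

Derivation:
Old median = 1
After inserting x = 20: new sorted = [-5, -3, -2, 4, 13, 14, 20]
New median = 4
Delta = 4 - 1 = 3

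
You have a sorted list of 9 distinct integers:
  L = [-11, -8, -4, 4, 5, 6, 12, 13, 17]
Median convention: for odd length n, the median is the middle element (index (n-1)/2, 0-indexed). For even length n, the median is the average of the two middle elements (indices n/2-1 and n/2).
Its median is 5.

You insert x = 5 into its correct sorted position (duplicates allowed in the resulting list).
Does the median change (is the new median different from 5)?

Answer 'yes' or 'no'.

Old median = 5
Insert x = 5
New median = 5
Changed? no

Answer: no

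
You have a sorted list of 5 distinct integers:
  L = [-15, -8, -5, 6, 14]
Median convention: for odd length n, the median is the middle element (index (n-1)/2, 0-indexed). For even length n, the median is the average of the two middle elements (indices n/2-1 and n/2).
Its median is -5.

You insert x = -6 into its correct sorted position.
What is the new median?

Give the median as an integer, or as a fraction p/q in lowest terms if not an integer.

Answer: -11/2

Derivation:
Old list (sorted, length 5): [-15, -8, -5, 6, 14]
Old median = -5
Insert x = -6
Old length odd (5). Middle was index 2 = -5.
New length even (6). New median = avg of two middle elements.
x = -6: 2 elements are < x, 3 elements are > x.
New sorted list: [-15, -8, -6, -5, 6, 14]
New median = -11/2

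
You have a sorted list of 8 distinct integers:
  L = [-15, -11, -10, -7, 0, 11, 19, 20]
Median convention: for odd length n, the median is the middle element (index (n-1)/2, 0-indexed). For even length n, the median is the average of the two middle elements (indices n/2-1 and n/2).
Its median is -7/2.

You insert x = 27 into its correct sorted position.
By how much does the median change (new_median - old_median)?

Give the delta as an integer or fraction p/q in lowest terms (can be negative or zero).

Answer: 7/2

Derivation:
Old median = -7/2
After inserting x = 27: new sorted = [-15, -11, -10, -7, 0, 11, 19, 20, 27]
New median = 0
Delta = 0 - -7/2 = 7/2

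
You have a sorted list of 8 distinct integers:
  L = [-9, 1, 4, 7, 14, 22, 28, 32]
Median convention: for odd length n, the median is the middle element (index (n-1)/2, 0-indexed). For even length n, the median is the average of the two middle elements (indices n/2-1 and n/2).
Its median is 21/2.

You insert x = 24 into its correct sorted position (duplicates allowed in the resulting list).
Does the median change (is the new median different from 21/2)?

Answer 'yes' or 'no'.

Old median = 21/2
Insert x = 24
New median = 14
Changed? yes

Answer: yes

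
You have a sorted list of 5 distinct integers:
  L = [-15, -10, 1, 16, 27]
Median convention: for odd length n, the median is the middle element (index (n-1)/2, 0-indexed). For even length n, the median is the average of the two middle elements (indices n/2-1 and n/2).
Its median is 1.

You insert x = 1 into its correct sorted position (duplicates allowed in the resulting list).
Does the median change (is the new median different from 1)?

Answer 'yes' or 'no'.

Answer: no

Derivation:
Old median = 1
Insert x = 1
New median = 1
Changed? no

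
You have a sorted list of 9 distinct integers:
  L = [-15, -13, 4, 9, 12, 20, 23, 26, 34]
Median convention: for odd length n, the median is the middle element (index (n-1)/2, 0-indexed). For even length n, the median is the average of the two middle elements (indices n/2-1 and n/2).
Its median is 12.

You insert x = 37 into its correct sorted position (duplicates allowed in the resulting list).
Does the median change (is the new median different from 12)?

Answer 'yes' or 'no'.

Old median = 12
Insert x = 37
New median = 16
Changed? yes

Answer: yes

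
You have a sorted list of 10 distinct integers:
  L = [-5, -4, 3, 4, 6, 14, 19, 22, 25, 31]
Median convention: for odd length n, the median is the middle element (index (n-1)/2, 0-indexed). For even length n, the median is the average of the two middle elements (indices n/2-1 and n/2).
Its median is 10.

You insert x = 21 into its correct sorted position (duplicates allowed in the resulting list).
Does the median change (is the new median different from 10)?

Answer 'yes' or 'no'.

Answer: yes

Derivation:
Old median = 10
Insert x = 21
New median = 14
Changed? yes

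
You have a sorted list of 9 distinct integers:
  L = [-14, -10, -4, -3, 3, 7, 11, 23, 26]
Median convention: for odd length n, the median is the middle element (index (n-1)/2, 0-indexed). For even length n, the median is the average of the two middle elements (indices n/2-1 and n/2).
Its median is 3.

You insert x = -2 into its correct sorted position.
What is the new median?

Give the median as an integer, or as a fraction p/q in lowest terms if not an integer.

Answer: 1/2

Derivation:
Old list (sorted, length 9): [-14, -10, -4, -3, 3, 7, 11, 23, 26]
Old median = 3
Insert x = -2
Old length odd (9). Middle was index 4 = 3.
New length even (10). New median = avg of two middle elements.
x = -2: 4 elements are < x, 5 elements are > x.
New sorted list: [-14, -10, -4, -3, -2, 3, 7, 11, 23, 26]
New median = 1/2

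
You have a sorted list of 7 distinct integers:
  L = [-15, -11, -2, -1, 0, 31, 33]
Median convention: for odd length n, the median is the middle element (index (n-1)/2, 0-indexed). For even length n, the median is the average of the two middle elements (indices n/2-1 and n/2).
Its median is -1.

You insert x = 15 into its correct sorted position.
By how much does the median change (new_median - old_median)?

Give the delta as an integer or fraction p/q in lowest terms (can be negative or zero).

Old median = -1
After inserting x = 15: new sorted = [-15, -11, -2, -1, 0, 15, 31, 33]
New median = -1/2
Delta = -1/2 - -1 = 1/2

Answer: 1/2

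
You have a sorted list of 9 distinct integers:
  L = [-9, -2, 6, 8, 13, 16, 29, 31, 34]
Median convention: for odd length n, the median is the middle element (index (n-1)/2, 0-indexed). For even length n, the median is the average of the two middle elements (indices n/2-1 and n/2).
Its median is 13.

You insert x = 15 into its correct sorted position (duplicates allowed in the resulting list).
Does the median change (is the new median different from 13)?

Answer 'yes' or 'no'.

Answer: yes

Derivation:
Old median = 13
Insert x = 15
New median = 14
Changed? yes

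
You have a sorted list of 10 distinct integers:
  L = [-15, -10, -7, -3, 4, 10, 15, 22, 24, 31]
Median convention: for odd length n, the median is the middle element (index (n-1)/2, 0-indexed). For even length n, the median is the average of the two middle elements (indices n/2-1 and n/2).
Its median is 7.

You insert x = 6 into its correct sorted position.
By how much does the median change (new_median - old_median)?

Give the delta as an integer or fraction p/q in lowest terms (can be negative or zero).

Old median = 7
After inserting x = 6: new sorted = [-15, -10, -7, -3, 4, 6, 10, 15, 22, 24, 31]
New median = 6
Delta = 6 - 7 = -1

Answer: -1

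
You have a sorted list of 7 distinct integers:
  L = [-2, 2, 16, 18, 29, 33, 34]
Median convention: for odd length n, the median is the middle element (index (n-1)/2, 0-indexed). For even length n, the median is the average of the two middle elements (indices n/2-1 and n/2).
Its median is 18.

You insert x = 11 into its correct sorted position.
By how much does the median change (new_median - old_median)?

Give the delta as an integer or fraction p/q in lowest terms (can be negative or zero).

Old median = 18
After inserting x = 11: new sorted = [-2, 2, 11, 16, 18, 29, 33, 34]
New median = 17
Delta = 17 - 18 = -1

Answer: -1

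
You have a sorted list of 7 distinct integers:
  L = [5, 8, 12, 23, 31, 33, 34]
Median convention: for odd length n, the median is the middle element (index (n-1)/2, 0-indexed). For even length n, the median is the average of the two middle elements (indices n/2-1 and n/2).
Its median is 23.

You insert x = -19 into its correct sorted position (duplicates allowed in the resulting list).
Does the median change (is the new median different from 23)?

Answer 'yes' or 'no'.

Old median = 23
Insert x = -19
New median = 35/2
Changed? yes

Answer: yes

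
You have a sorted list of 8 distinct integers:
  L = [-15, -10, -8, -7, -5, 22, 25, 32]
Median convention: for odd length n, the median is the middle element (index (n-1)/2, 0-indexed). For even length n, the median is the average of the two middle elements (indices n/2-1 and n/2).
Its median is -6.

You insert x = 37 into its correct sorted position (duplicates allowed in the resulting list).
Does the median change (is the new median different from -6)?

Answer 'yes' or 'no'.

Old median = -6
Insert x = 37
New median = -5
Changed? yes

Answer: yes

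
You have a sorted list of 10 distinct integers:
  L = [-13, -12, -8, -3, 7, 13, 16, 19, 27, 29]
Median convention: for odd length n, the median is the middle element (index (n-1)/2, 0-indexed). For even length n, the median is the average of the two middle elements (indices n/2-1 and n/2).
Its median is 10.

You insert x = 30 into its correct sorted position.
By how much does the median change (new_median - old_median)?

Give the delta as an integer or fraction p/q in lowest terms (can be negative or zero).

Answer: 3

Derivation:
Old median = 10
After inserting x = 30: new sorted = [-13, -12, -8, -3, 7, 13, 16, 19, 27, 29, 30]
New median = 13
Delta = 13 - 10 = 3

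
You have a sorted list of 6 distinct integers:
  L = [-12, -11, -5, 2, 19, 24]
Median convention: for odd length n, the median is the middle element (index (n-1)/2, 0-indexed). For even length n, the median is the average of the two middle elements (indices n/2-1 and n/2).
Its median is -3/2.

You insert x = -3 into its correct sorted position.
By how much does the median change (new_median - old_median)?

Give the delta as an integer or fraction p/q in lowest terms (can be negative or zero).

Answer: -3/2

Derivation:
Old median = -3/2
After inserting x = -3: new sorted = [-12, -11, -5, -3, 2, 19, 24]
New median = -3
Delta = -3 - -3/2 = -3/2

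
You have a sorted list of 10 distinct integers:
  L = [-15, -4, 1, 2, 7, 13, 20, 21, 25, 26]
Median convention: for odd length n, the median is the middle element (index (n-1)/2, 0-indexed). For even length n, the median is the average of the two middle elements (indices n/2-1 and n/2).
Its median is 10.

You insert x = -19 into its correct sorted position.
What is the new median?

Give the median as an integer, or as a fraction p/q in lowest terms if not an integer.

Old list (sorted, length 10): [-15, -4, 1, 2, 7, 13, 20, 21, 25, 26]
Old median = 10
Insert x = -19
Old length even (10). Middle pair: indices 4,5 = 7,13.
New length odd (11). New median = single middle element.
x = -19: 0 elements are < x, 10 elements are > x.
New sorted list: [-19, -15, -4, 1, 2, 7, 13, 20, 21, 25, 26]
New median = 7

Answer: 7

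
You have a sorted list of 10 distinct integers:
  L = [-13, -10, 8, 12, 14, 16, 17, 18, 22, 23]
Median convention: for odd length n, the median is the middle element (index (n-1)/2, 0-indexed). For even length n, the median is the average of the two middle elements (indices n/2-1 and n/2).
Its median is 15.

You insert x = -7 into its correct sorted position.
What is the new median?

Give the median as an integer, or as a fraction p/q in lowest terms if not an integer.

Old list (sorted, length 10): [-13, -10, 8, 12, 14, 16, 17, 18, 22, 23]
Old median = 15
Insert x = -7
Old length even (10). Middle pair: indices 4,5 = 14,16.
New length odd (11). New median = single middle element.
x = -7: 2 elements are < x, 8 elements are > x.
New sorted list: [-13, -10, -7, 8, 12, 14, 16, 17, 18, 22, 23]
New median = 14

Answer: 14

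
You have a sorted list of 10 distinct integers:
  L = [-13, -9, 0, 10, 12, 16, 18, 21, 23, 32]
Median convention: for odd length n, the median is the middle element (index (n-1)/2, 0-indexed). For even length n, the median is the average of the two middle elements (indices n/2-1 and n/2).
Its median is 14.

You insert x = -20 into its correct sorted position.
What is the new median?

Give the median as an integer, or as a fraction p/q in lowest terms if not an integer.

Answer: 12

Derivation:
Old list (sorted, length 10): [-13, -9, 0, 10, 12, 16, 18, 21, 23, 32]
Old median = 14
Insert x = -20
Old length even (10). Middle pair: indices 4,5 = 12,16.
New length odd (11). New median = single middle element.
x = -20: 0 elements are < x, 10 elements are > x.
New sorted list: [-20, -13, -9, 0, 10, 12, 16, 18, 21, 23, 32]
New median = 12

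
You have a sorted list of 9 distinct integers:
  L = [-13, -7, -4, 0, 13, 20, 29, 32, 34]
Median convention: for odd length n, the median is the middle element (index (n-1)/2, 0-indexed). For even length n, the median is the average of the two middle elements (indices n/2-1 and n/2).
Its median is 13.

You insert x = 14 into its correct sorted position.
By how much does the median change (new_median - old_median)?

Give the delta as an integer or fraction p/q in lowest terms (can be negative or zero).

Answer: 1/2

Derivation:
Old median = 13
After inserting x = 14: new sorted = [-13, -7, -4, 0, 13, 14, 20, 29, 32, 34]
New median = 27/2
Delta = 27/2 - 13 = 1/2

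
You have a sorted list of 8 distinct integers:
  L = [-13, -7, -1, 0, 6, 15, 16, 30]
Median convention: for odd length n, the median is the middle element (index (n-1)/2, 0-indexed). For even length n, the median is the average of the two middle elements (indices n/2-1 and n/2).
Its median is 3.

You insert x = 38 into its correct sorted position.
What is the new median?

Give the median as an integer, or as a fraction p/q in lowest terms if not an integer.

Answer: 6

Derivation:
Old list (sorted, length 8): [-13, -7, -1, 0, 6, 15, 16, 30]
Old median = 3
Insert x = 38
Old length even (8). Middle pair: indices 3,4 = 0,6.
New length odd (9). New median = single middle element.
x = 38: 8 elements are < x, 0 elements are > x.
New sorted list: [-13, -7, -1, 0, 6, 15, 16, 30, 38]
New median = 6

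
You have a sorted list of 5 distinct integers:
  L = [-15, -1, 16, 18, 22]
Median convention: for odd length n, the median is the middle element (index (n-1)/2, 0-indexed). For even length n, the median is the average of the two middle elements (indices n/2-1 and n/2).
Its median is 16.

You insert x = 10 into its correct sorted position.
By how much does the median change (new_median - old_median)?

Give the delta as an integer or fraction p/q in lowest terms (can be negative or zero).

Old median = 16
After inserting x = 10: new sorted = [-15, -1, 10, 16, 18, 22]
New median = 13
Delta = 13 - 16 = -3

Answer: -3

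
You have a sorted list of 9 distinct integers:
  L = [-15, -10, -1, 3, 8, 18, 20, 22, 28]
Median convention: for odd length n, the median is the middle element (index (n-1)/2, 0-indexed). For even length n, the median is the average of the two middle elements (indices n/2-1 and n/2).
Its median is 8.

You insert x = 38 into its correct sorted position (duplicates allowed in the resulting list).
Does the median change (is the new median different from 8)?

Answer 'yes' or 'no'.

Answer: yes

Derivation:
Old median = 8
Insert x = 38
New median = 13
Changed? yes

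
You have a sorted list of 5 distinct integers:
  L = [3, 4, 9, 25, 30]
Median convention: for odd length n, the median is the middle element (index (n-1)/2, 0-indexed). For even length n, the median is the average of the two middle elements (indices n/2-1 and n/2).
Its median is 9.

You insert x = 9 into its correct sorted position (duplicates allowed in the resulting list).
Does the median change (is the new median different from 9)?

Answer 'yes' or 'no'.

Answer: no

Derivation:
Old median = 9
Insert x = 9
New median = 9
Changed? no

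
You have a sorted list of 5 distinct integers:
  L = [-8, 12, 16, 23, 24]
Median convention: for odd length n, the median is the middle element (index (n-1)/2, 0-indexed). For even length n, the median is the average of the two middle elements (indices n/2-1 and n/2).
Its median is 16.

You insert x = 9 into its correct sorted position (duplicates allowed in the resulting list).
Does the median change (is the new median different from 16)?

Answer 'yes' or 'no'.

Answer: yes

Derivation:
Old median = 16
Insert x = 9
New median = 14
Changed? yes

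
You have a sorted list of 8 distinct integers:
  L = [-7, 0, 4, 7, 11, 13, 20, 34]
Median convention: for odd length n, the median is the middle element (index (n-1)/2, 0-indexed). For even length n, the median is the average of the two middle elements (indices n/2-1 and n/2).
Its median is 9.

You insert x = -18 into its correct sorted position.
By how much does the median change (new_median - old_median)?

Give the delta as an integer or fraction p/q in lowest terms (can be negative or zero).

Answer: -2

Derivation:
Old median = 9
After inserting x = -18: new sorted = [-18, -7, 0, 4, 7, 11, 13, 20, 34]
New median = 7
Delta = 7 - 9 = -2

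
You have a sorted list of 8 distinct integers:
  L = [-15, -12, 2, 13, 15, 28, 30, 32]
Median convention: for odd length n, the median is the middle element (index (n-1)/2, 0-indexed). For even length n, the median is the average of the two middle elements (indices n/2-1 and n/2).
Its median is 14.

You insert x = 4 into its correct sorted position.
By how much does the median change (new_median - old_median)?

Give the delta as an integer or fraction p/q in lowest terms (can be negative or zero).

Old median = 14
After inserting x = 4: new sorted = [-15, -12, 2, 4, 13, 15, 28, 30, 32]
New median = 13
Delta = 13 - 14 = -1

Answer: -1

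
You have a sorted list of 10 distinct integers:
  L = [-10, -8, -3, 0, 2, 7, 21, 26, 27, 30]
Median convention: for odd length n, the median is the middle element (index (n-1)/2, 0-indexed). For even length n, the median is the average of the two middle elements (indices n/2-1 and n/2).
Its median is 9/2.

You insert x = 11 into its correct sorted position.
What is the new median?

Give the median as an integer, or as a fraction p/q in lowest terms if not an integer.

Old list (sorted, length 10): [-10, -8, -3, 0, 2, 7, 21, 26, 27, 30]
Old median = 9/2
Insert x = 11
Old length even (10). Middle pair: indices 4,5 = 2,7.
New length odd (11). New median = single middle element.
x = 11: 6 elements are < x, 4 elements are > x.
New sorted list: [-10, -8, -3, 0, 2, 7, 11, 21, 26, 27, 30]
New median = 7

Answer: 7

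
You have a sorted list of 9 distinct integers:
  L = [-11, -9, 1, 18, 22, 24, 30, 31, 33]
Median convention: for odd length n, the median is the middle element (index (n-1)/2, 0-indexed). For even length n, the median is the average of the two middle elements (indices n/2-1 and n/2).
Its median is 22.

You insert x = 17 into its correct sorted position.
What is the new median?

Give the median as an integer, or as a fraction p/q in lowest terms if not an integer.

Old list (sorted, length 9): [-11, -9, 1, 18, 22, 24, 30, 31, 33]
Old median = 22
Insert x = 17
Old length odd (9). Middle was index 4 = 22.
New length even (10). New median = avg of two middle elements.
x = 17: 3 elements are < x, 6 elements are > x.
New sorted list: [-11, -9, 1, 17, 18, 22, 24, 30, 31, 33]
New median = 20

Answer: 20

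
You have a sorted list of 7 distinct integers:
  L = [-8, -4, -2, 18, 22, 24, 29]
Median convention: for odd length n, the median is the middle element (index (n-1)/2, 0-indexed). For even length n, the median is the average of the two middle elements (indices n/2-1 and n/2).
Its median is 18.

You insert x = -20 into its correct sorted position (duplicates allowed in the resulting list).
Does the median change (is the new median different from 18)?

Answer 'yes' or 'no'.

Old median = 18
Insert x = -20
New median = 8
Changed? yes

Answer: yes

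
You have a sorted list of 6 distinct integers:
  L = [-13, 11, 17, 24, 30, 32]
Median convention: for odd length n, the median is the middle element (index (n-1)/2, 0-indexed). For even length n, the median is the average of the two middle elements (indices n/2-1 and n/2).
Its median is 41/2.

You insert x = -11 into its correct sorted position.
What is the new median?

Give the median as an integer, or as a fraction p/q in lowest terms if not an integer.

Answer: 17

Derivation:
Old list (sorted, length 6): [-13, 11, 17, 24, 30, 32]
Old median = 41/2
Insert x = -11
Old length even (6). Middle pair: indices 2,3 = 17,24.
New length odd (7). New median = single middle element.
x = -11: 1 elements are < x, 5 elements are > x.
New sorted list: [-13, -11, 11, 17, 24, 30, 32]
New median = 17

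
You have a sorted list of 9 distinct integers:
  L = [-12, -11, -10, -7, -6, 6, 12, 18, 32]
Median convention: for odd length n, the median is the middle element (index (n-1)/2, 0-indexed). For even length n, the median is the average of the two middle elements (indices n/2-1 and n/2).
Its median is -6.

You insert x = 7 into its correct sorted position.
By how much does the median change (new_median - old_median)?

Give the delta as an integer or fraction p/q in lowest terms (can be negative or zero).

Answer: 6

Derivation:
Old median = -6
After inserting x = 7: new sorted = [-12, -11, -10, -7, -6, 6, 7, 12, 18, 32]
New median = 0
Delta = 0 - -6 = 6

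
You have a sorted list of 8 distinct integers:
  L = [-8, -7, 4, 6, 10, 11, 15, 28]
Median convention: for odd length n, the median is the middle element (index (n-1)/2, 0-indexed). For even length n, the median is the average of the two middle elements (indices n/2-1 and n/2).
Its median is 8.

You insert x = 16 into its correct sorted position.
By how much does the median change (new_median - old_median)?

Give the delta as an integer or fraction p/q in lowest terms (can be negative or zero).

Answer: 2

Derivation:
Old median = 8
After inserting x = 16: new sorted = [-8, -7, 4, 6, 10, 11, 15, 16, 28]
New median = 10
Delta = 10 - 8 = 2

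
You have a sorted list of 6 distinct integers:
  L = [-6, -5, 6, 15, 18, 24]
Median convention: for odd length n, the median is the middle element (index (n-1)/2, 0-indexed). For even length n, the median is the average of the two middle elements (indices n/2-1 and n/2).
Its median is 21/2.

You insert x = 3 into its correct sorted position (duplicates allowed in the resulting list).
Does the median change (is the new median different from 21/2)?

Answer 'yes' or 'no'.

Answer: yes

Derivation:
Old median = 21/2
Insert x = 3
New median = 6
Changed? yes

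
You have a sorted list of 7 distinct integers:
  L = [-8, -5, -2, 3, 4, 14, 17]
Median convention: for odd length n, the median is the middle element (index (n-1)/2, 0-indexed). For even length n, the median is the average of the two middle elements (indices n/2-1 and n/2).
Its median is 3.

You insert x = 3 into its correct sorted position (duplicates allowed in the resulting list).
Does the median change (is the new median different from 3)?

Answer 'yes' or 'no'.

Old median = 3
Insert x = 3
New median = 3
Changed? no

Answer: no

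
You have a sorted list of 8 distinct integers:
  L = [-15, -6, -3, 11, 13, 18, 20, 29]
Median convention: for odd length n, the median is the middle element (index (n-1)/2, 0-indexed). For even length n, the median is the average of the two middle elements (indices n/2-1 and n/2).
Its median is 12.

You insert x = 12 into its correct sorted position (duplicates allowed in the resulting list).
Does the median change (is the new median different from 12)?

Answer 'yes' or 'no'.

Old median = 12
Insert x = 12
New median = 12
Changed? no

Answer: no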